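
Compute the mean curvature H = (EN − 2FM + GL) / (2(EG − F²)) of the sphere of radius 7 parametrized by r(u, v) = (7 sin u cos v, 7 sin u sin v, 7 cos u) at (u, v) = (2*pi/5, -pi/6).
H = -1/7

With E = 49, F = 0, G = 49*sin(u)^2, L = -7*sin(u)/Abs(sin(u)), M = 0, N = -7*sin(u)^3/Abs(sin(u)), assemble
  H = (EN − 2FM + GL) / (2(EG − F²)) = -sin(u)/(7*Abs(sin(u))).
At (u, v) = (2*pi/5, -pi/6): H = -1/7.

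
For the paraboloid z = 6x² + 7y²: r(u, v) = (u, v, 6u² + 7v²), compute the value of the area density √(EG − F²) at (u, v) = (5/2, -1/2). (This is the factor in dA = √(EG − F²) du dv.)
√(EG − F²)|_{(5/2, -1/2)} = 5*sqrt(38)

E = 144*u^2 + 1, F = 168*u*v, G = 196*v^2 + 1, so EG − F² = 144*u^2 + 196*v^2 + 1. Taking the positive square root: √(EG − F²) = sqrt(144*u^2 + 196*v^2 + 1). At (u, v) = (5/2, -1/2): 5*sqrt(38).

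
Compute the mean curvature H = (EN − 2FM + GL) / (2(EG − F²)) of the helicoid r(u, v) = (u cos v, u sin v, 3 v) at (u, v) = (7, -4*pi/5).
H = 0

With E = 1, F = 0, G = u^2 + 9, L = 0, M = -3/sqrt(u^2 + 9), N = 0, assemble
  H = (EN − 2FM + GL) / (2(EG − F²)) = 0.
At (u, v) = (7, -4*pi/5): H = 0.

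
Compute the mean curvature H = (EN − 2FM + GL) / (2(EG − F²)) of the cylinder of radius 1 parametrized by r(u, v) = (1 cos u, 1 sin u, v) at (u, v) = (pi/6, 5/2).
H = -1/2

With E = 1, F = 0, G = 1, L = -1, M = 0, N = 0, assemble
  H = (EN − 2FM + GL) / (2(EG − F²)) = -1/2.
At (u, v) = (pi/6, 5/2): H = -1/2.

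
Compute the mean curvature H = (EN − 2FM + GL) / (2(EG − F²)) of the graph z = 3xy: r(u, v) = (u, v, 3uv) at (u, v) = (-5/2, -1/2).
H = -135*sqrt(238)/28322

With E = 9*v^2 + 1, F = 9*u*v, G = 9*u^2 + 1, L = 0, M = 3/sqrt(9*u^2 + 9*v^2 + 1), N = 0, assemble
  H = (EN − 2FM + GL) / (2(EG − F²)) = -27*u*v/(9*u^2 + 9*v^2 + 1)^(3/2).
At (u, v) = (-5/2, -1/2): H = -135*sqrt(238)/28322.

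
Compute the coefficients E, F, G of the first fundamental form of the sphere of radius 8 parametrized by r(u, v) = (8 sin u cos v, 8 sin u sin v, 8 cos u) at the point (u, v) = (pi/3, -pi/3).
E = 64;  F = 0;  G = 48

Partials: r_u = (8*cos(u)*cos(v), 8*sin(v)*cos(u), -8*sin(u)), r_v = (-8*sin(u)*sin(v), 8*sin(u)*cos(v), 0). As functions of (u, v):
  E = r_u · r_u = 64,
  F = r_u · r_v = 0,
  G = r_v · r_v = 64*sin(u)^2.
Evaluating at (u, v) = (pi/3, -pi/3): E = 64, F = 0, G = 48.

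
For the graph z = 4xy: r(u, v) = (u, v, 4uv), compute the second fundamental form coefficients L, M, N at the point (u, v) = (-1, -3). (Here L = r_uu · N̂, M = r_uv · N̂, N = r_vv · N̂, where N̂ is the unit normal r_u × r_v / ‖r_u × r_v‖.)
L = 0;  M = 4*sqrt(161)/161;  N = 0

Compute the unit normal N̂(u, v) = (-4*v/sqrt(16*u^2 + 16*v^2 + 1), -4*u/sqrt(16*u^2 + 16*v^2 + 1), 1/sqrt(16*u^2 + 16*v^2 + 1)), and the second partials r_uu, r_uv, r_vv. Take dot products:
  L(u, v) = r_uu · N̂ = 0,
  M(u, v) = r_uv · N̂ = 4/sqrt(16*u^2 + 16*v^2 + 1),
  N(u, v) = r_vv · N̂ = 0.
Evaluating at (u, v) = (-1, -3):
  L = 0, M = 4*sqrt(161)/161, N = 0.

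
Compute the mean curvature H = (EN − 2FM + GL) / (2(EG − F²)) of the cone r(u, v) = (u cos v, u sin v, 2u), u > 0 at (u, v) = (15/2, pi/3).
H = 2*sqrt(5)/75

With E = 5, F = 0, G = u^2, L = 0, M = 0, N = 2*sqrt(5)*u^2/(5*Abs(u)), assemble
  H = (EN − 2FM + GL) / (2(EG − F²)) = sqrt(5)/(5*Abs(u)).
At (u, v) = (15/2, pi/3): H = 2*sqrt(5)/75.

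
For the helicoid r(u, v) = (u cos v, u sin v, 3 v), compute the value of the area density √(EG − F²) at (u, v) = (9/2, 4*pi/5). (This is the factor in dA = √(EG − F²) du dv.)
√(EG − F²)|_{(9/2, 4*pi/5)} = 3*sqrt(13)/2

E = 1, F = 0, G = u^2 + 9, so EG − F² = u^2 + 9. Taking the positive square root: √(EG − F²) = sqrt(u^2 + 9). At (u, v) = (9/2, 4*pi/5): 3*sqrt(13)/2.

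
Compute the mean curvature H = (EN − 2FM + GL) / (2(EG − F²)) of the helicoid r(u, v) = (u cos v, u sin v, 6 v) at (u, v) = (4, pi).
H = 0

With E = 1, F = 0, G = u^2 + 36, L = 0, M = -6/sqrt(u^2 + 36), N = 0, assemble
  H = (EN − 2FM + GL) / (2(EG − F²)) = 0.
At (u, v) = (4, pi): H = 0.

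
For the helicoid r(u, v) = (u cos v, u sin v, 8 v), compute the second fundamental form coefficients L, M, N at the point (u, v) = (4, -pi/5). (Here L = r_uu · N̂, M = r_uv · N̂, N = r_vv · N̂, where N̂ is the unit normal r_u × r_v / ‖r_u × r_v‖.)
L = 0;  M = -2*sqrt(5)/5;  N = 0

Compute the unit normal N̂(u, v) = (8*sin(v)/sqrt(u^2 + 64), -8*cos(v)/sqrt(u^2 + 64), u/sqrt(u^2 + 64)), and the second partials r_uu, r_uv, r_vv. Take dot products:
  L(u, v) = r_uu · N̂ = 0,
  M(u, v) = r_uv · N̂ = -8/sqrt(u^2 + 64),
  N(u, v) = r_vv · N̂ = 0.
Evaluating at (u, v) = (4, -pi/5):
  L = 0, M = -2*sqrt(5)/5, N = 0.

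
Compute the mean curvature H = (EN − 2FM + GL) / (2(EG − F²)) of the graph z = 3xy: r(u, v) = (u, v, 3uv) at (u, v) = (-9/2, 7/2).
H = 1701*sqrt(1174)/689138

With E = 9*v^2 + 1, F = 9*u*v, G = 9*u^2 + 1, L = 0, M = 3/sqrt(9*u^2 + 9*v^2 + 1), N = 0, assemble
  H = (EN − 2FM + GL) / (2(EG − F²)) = -27*u*v/(9*u^2 + 9*v^2 + 1)^(3/2).
At (u, v) = (-9/2, 7/2): H = 1701*sqrt(1174)/689138.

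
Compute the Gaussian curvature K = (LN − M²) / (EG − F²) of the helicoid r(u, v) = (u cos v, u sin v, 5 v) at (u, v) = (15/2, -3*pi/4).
K = -16/4225

Coefficients of the first fundamental form: E = 1, F = 0, G = u^2 + 25.
Coefficients of the second fundamental form: L = 0, M = -5/sqrt(u^2 + 25), N = 0.
Assemble K = (LN − M²)/(EG − F²) = -25/(u^2 + 25)^2. At (u, v) = (15/2, -3*pi/4): K = -16/4225.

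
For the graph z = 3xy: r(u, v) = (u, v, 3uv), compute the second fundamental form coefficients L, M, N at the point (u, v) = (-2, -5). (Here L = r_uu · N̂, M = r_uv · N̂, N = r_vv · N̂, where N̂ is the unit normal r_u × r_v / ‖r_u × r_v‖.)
L = 0;  M = 3*sqrt(262)/262;  N = 0

Compute the unit normal N̂(u, v) = (-3*v/sqrt(9*u^2 + 9*v^2 + 1), -3*u/sqrt(9*u^2 + 9*v^2 + 1), 1/sqrt(9*u^2 + 9*v^2 + 1)), and the second partials r_uu, r_uv, r_vv. Take dot products:
  L(u, v) = r_uu · N̂ = 0,
  M(u, v) = r_uv · N̂ = 3/sqrt(9*u^2 + 9*v^2 + 1),
  N(u, v) = r_vv · N̂ = 0.
Evaluating at (u, v) = (-2, -5):
  L = 0, M = 3*sqrt(262)/262, N = 0.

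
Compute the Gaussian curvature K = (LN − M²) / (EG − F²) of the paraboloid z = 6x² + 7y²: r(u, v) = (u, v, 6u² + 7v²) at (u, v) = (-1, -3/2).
K = 42/85849

Coefficients of the first fundamental form: E = 144*u^2 + 1, F = 168*u*v, G = 196*v^2 + 1.
Coefficients of the second fundamental form: L = 12/sqrt(144*u^2 + 196*v^2 + 1), M = 0, N = 14/sqrt(144*u^2 + 196*v^2 + 1).
Assemble K = (LN − M²)/(EG − F²) = 168/(20736*u^4 + 56448*u^2*v^2 + 288*u^2 + 38416*v^4 + 392*v^2 + 1). At (u, v) = (-1, -3/2): K = 42/85849.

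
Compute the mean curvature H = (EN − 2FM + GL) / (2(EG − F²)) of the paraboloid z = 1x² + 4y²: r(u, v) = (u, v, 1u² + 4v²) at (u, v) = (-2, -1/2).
H = 85*sqrt(33)/1089

With E = 4*u^2 + 1, F = 16*u*v, G = 64*v^2 + 1, L = 2/sqrt(4*u^2 + 64*v^2 + 1), M = 0, N = 8/sqrt(4*u^2 + 64*v^2 + 1), assemble
  H = (EN − 2FM + GL) / (2(EG − F²)) = (16*u^2 + 64*v^2 + 5)/(4*u^2 + 64*v^2 + 1)^(3/2).
At (u, v) = (-2, -1/2): H = 85*sqrt(33)/1089.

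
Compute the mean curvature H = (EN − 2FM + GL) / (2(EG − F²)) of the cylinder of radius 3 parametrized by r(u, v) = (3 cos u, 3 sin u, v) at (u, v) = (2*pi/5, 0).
H = -1/6

With E = 9, F = 0, G = 1, L = -3, M = 0, N = 0, assemble
  H = (EN − 2FM + GL) / (2(EG − F²)) = -1/6.
At (u, v) = (2*pi/5, 0): H = -1/6.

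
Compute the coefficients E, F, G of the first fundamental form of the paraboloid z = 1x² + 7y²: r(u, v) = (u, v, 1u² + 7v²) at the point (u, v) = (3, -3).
E = 37;  F = -252;  G = 1765

Partials: r_u = (1, 0, 2*u), r_v = (0, 1, 14*v). As functions of (u, v):
  E = r_u · r_u = 4*u^2 + 1,
  F = r_u · r_v = 28*u*v,
  G = r_v · r_v = 196*v^2 + 1.
Evaluating at (u, v) = (3, -3): E = 37, F = -252, G = 1765.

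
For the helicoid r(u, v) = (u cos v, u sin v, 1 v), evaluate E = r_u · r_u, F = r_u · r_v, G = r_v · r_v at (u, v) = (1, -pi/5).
E = 1;  F = 0;  G = 2

Partials: r_u = (cos(v), sin(v), 0), r_v = (-u*sin(v), u*cos(v), 1). As functions of (u, v):
  E = r_u · r_u = 1,
  F = r_u · r_v = 0,
  G = r_v · r_v = u^2 + 1.
Evaluating at (u, v) = (1, -pi/5): E = 1, F = 0, G = 2.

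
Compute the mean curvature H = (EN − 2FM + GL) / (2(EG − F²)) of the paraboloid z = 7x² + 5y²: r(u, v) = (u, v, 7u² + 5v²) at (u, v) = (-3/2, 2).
H = 5017*sqrt(842)/708964

With E = 196*u^2 + 1, F = 140*u*v, G = 100*v^2 + 1, L = 14/sqrt(196*u^2 + 100*v^2 + 1), M = 0, N = 10/sqrt(196*u^2 + 100*v^2 + 1), assemble
  H = (EN − 2FM + GL) / (2(EG − F²)) = 4*(245*u^2 + 175*v^2 + 3)/(196*u^2 + 100*v^2 + 1)^(3/2).
At (u, v) = (-3/2, 2): H = 5017*sqrt(842)/708964.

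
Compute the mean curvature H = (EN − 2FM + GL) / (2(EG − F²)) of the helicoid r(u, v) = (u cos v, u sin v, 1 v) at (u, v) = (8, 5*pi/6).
H = 0

With E = 1, F = 0, G = u^2 + 1, L = 0, M = -1/sqrt(u^2 + 1), N = 0, assemble
  H = (EN − 2FM + GL) / (2(EG − F²)) = 0.
At (u, v) = (8, 5*pi/6): H = 0.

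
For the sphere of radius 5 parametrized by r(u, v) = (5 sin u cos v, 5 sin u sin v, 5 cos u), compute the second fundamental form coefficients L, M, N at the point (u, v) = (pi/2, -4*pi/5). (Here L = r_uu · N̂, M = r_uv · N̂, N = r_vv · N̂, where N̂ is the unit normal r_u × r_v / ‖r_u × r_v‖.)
L = -5;  M = 0;  N = -5

Compute the unit normal N̂(u, v) = (sin(u)^2*cos(v)/Abs(sin(u)), sin(u)^2*sin(v)/Abs(sin(u)), sin(2*u)/(2*Abs(sin(u)))), and the second partials r_uu, r_uv, r_vv. Take dot products:
  L(u, v) = r_uu · N̂ = -5*sin(u)/Abs(sin(u)),
  M(u, v) = r_uv · N̂ = 0,
  N(u, v) = r_vv · N̂ = -5*sin(u)^3/Abs(sin(u)).
Evaluating at (u, v) = (pi/2, -4*pi/5):
  L = -5, M = 0, N = -5.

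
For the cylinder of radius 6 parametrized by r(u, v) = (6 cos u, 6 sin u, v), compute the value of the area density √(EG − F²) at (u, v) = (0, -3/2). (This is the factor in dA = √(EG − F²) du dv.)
√(EG − F²)|_{(0, -3/2)} = 6

E = 36, F = 0, G = 1, so EG − F² = 36. Taking the positive square root: √(EG − F²) = 6. At (u, v) = (0, -3/2): 6.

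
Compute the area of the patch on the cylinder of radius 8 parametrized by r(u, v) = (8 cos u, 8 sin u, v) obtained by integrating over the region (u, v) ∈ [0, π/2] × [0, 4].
Area = 16*pi

Area = ∫∫ √(EG − F²) du dv with √(EG − F²) = 8. Integrating over [0, π/2] × [0, 4] gives 16*pi.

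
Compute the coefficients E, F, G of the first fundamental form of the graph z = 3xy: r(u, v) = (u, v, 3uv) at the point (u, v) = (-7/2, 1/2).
E = 13/4;  F = -63/4;  G = 445/4

Partials: r_u = (1, 0, 3*v), r_v = (0, 1, 3*u). As functions of (u, v):
  E = r_u · r_u = 9*v^2 + 1,
  F = r_u · r_v = 9*u*v,
  G = r_v · r_v = 9*u^2 + 1.
Evaluating at (u, v) = (-7/2, 1/2): E = 13/4, F = -63/4, G = 445/4.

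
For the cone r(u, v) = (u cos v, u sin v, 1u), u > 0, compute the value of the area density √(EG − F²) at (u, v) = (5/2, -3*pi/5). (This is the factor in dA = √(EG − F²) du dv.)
√(EG − F²)|_{(5/2, -3*pi/5)} = 5*sqrt(2)/2

E = 2, F = 0, G = u^2, so EG − F² = 2*u^2. Taking the positive square root: √(EG − F²) = sqrt(2)*Abs(u). At (u, v) = (5/2, -3*pi/5): 5*sqrt(2)/2.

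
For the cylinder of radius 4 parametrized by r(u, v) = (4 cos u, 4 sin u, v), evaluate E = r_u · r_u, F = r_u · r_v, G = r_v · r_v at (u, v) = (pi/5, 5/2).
E = 16;  F = 0;  G = 1

Partials: r_u = (-4*sin(u), 4*cos(u), 0), r_v = (0, 0, 1). As functions of (u, v):
  E = r_u · r_u = 16,
  F = r_u · r_v = 0,
  G = r_v · r_v = 1.
Evaluating at (u, v) = (pi/5, 5/2): E = 16, F = 0, G = 1.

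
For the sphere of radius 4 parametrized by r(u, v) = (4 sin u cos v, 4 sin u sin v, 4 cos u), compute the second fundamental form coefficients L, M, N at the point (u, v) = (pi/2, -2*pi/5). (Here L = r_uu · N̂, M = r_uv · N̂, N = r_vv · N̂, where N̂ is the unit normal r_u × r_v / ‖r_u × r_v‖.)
L = -4;  M = 0;  N = -4

Compute the unit normal N̂(u, v) = (sin(u)^2*cos(v)/Abs(sin(u)), sin(u)^2*sin(v)/Abs(sin(u)), sin(2*u)/(2*Abs(sin(u)))), and the second partials r_uu, r_uv, r_vv. Take dot products:
  L(u, v) = r_uu · N̂ = -4*sin(u)/Abs(sin(u)),
  M(u, v) = r_uv · N̂ = 0,
  N(u, v) = r_vv · N̂ = -4*sin(u)^3/Abs(sin(u)).
Evaluating at (u, v) = (pi/2, -2*pi/5):
  L = -4, M = 0, N = -4.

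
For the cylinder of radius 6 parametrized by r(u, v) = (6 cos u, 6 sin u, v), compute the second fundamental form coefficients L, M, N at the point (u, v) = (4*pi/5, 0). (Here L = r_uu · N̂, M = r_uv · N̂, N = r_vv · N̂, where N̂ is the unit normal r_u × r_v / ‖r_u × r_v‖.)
L = -6;  M = 0;  N = 0

Compute the unit normal N̂(u, v) = (cos(u), sin(u), 0), and the second partials r_uu, r_uv, r_vv. Take dot products:
  L(u, v) = r_uu · N̂ = -6,
  M(u, v) = r_uv · N̂ = 0,
  N(u, v) = r_vv · N̂ = 0.
Evaluating at (u, v) = (4*pi/5, 0):
  L = -6, M = 0, N = 0.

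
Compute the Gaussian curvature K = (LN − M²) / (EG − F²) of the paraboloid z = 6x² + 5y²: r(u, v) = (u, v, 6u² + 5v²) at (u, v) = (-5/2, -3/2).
K = 30/316969

Coefficients of the first fundamental form: E = 144*u^2 + 1, F = 120*u*v, G = 100*v^2 + 1.
Coefficients of the second fundamental form: L = 12/sqrt(144*u^2 + 100*v^2 + 1), M = 0, N = 10/sqrt(144*u^2 + 100*v^2 + 1).
Assemble K = (LN − M²)/(EG − F²) = 120/(20736*u^4 + 28800*u^2*v^2 + 288*u^2 + 10000*v^4 + 200*v^2 + 1). At (u, v) = (-5/2, -3/2): K = 30/316969.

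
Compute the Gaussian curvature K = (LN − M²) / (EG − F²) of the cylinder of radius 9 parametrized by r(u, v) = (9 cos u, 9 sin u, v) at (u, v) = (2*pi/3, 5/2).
K = 0

Coefficients of the first fundamental form: E = 81, F = 0, G = 1.
Coefficients of the second fundamental form: L = -9, M = 0, N = 0.
Assemble K = (LN − M²)/(EG − F²) = 0. At (u, v) = (2*pi/3, 5/2): K = 0.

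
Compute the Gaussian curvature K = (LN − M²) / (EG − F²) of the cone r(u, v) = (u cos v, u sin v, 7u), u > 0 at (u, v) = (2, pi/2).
K = 0

Coefficients of the first fundamental form: E = 50, F = 0, G = u^2.
Coefficients of the second fundamental form: L = 0, M = 0, N = 7*sqrt(2)*u^2/(10*Abs(u)).
Assemble K = (LN − M²)/(EG − F²) = 0. At (u, v) = (2, pi/2): K = 0.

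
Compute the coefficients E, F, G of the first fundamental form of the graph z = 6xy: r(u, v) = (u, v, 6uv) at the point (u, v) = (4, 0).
E = 1;  F = 0;  G = 577

Partials: r_u = (1, 0, 6*v), r_v = (0, 1, 6*u). As functions of (u, v):
  E = r_u · r_u = 36*v^2 + 1,
  F = r_u · r_v = 36*u*v,
  G = r_v · r_v = 36*u^2 + 1.
Evaluating at (u, v) = (4, 0): E = 1, F = 0, G = 577.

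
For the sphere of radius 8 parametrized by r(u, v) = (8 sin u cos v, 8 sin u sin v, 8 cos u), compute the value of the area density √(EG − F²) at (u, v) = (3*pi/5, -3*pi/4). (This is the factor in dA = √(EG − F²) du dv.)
√(EG − F²)|_{(3*pi/5, -3*pi/4)} = 16*sqrt(2*sqrt(5) + 10)

E = 64, F = 0, G = 64*sin(u)^2, so EG − F² = 4096*sin(u)^2. Taking the positive square root: √(EG − F²) = 64*Abs(sin(u)). At (u, v) = (3*pi/5, -3*pi/4): 16*sqrt(2*sqrt(5) + 10).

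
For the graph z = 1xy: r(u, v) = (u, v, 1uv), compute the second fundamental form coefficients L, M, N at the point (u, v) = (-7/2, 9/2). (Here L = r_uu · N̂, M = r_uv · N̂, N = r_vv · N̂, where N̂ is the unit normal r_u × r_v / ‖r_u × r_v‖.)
L = 0;  M = sqrt(134)/67;  N = 0

Compute the unit normal N̂(u, v) = (-v/sqrt(u^2 + v^2 + 1), -u/sqrt(u^2 + v^2 + 1), 1/sqrt(u^2 + v^2 + 1)), and the second partials r_uu, r_uv, r_vv. Take dot products:
  L(u, v) = r_uu · N̂ = 0,
  M(u, v) = r_uv · N̂ = 1/sqrt(u^2 + v^2 + 1),
  N(u, v) = r_vv · N̂ = 0.
Evaluating at (u, v) = (-7/2, 9/2):
  L = 0, M = sqrt(134)/67, N = 0.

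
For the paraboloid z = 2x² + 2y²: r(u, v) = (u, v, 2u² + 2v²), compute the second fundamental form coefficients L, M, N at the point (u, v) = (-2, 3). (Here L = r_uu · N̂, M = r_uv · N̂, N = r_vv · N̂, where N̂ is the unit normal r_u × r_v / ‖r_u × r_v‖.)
L = 4*sqrt(209)/209;  M = 0;  N = 4*sqrt(209)/209

Compute the unit normal N̂(u, v) = (-4*u/sqrt(16*u^2 + 16*v^2 + 1), -4*v/sqrt(16*u^2 + 16*v^2 + 1), 1/sqrt(16*u^2 + 16*v^2 + 1)), and the second partials r_uu, r_uv, r_vv. Take dot products:
  L(u, v) = r_uu · N̂ = 4/sqrt(16*u^2 + 16*v^2 + 1),
  M(u, v) = r_uv · N̂ = 0,
  N(u, v) = r_vv · N̂ = 4/sqrt(16*u^2 + 16*v^2 + 1).
Evaluating at (u, v) = (-2, 3):
  L = 4*sqrt(209)/209, M = 0, N = 4*sqrt(209)/209.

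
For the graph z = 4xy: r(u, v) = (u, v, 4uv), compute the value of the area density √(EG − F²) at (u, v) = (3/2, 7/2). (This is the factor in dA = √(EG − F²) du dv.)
√(EG − F²)|_{(3/2, 7/2)} = sqrt(233)

E = 16*v^2 + 1, F = 16*u*v, G = 16*u^2 + 1, so EG − F² = 16*u^2 + 16*v^2 + 1. Taking the positive square root: √(EG − F²) = sqrt(16*u^2 + 16*v^2 + 1). At (u, v) = (3/2, 7/2): sqrt(233).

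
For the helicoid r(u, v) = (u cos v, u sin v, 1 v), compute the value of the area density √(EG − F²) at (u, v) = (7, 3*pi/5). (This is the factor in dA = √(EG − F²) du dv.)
√(EG − F²)|_{(7, 3*pi/5)} = 5*sqrt(2)

E = 1, F = 0, G = u^2 + 1, so EG − F² = u^2 + 1. Taking the positive square root: √(EG − F²) = sqrt(u^2 + 1). At (u, v) = (7, 3*pi/5): 5*sqrt(2).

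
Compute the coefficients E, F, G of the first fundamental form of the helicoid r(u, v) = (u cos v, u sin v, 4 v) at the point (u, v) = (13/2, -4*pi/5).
E = 1;  F = 0;  G = 233/4

Partials: r_u = (cos(v), sin(v), 0), r_v = (-u*sin(v), u*cos(v), 4). As functions of (u, v):
  E = r_u · r_u = 1,
  F = r_u · r_v = 0,
  G = r_v · r_v = u^2 + 16.
Evaluating at (u, v) = (13/2, -4*pi/5): E = 1, F = 0, G = 233/4.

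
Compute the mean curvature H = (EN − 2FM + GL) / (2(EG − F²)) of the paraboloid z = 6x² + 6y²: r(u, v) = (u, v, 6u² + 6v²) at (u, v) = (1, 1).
H = 1740/4913

With E = 144*u^2 + 1, F = 144*u*v, G = 144*v^2 + 1, L = 12/sqrt(144*u^2 + 144*v^2 + 1), M = 0, N = 12/sqrt(144*u^2 + 144*v^2 + 1), assemble
  H = (EN − 2FM + GL) / (2(EG − F²)) = 12*(72*u^2 + 72*v^2 + 1)/(144*u^2 + 144*v^2 + 1)^(3/2).
At (u, v) = (1, 1): H = 1740/4913.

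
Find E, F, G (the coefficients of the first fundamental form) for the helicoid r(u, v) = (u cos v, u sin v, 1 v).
E = 1;  F = 0;  G = u^2 + 1

Compute partials: r_u = (cos(v), sin(v), 0), r_v = (-u*sin(v), u*cos(v), 1). Then
  E = r_u · r_u = 1,
  F = r_u · r_v = 0,
  G = r_v · r_v = u^2 + 1.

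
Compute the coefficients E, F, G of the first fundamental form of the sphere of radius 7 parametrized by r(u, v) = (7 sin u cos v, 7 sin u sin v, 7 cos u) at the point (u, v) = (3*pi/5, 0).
E = 49;  F = 0;  G = 49*sqrt(5)/8 + 245/8

Partials: r_u = (7*cos(u)*cos(v), 7*sin(v)*cos(u), -7*sin(u)), r_v = (-7*sin(u)*sin(v), 7*sin(u)*cos(v), 0). As functions of (u, v):
  E = r_u · r_u = 49,
  F = r_u · r_v = 0,
  G = r_v · r_v = 49*sin(u)^2.
Evaluating at (u, v) = (3*pi/5, 0): E = 49, F = 0, G = 49*sqrt(5)/8 + 245/8.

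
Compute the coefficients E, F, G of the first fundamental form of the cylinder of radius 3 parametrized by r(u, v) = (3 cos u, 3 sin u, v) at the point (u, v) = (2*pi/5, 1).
E = 9;  F = 0;  G = 1

Partials: r_u = (-3*sin(u), 3*cos(u), 0), r_v = (0, 0, 1). As functions of (u, v):
  E = r_u · r_u = 9,
  F = r_u · r_v = 0,
  G = r_v · r_v = 1.
Evaluating at (u, v) = (2*pi/5, 1): E = 9, F = 0, G = 1.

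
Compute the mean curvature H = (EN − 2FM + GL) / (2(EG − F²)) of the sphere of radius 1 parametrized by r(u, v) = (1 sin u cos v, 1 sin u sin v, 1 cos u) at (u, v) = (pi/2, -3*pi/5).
H = -1

With E = 1, F = 0, G = sin(u)^2, L = -sin(u)/Abs(sin(u)), M = 0, N = -sin(u)^3/Abs(sin(u)), assemble
  H = (EN − 2FM + GL) / (2(EG − F²)) = -sin(u)/Abs(sin(u)).
At (u, v) = (pi/2, -3*pi/5): H = -1.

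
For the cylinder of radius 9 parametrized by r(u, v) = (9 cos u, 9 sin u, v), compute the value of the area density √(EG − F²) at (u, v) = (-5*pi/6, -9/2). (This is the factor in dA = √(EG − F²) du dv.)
√(EG − F²)|_{(-5*pi/6, -9/2)} = 9

E = 81, F = 0, G = 1, so EG − F² = 81. Taking the positive square root: √(EG − F²) = 9. At (u, v) = (-5*pi/6, -9/2): 9.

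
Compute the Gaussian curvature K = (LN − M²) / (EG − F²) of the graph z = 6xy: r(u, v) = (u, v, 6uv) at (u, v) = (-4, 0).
K = -36/332929

Coefficients of the first fundamental form: E = 36*v^2 + 1, F = 36*u*v, G = 36*u^2 + 1.
Coefficients of the second fundamental form: L = 0, M = 6/sqrt(36*u^2 + 36*v^2 + 1), N = 0.
Assemble K = (LN − M²)/(EG − F²) = -36/(1296*u^4 + 2592*u^2*v^2 + 72*u^2 + 1296*v^4 + 72*v^2 + 1). At (u, v) = (-4, 0): K = -36/332929.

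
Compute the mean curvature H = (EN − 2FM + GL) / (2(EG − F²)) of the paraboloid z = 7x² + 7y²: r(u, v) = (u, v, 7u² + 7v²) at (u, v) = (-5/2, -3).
H = 20937*sqrt(2990)/8940100

With E = 196*u^2 + 1, F = 196*u*v, G = 196*v^2 + 1, L = 14/sqrt(196*u^2 + 196*v^2 + 1), M = 0, N = 14/sqrt(196*u^2 + 196*v^2 + 1), assemble
  H = (EN − 2FM + GL) / (2(EG − F²)) = 14*(98*u^2 + 98*v^2 + 1)/(196*u^2 + 196*v^2 + 1)^(3/2).
At (u, v) = (-5/2, -3): H = 20937*sqrt(2990)/8940100.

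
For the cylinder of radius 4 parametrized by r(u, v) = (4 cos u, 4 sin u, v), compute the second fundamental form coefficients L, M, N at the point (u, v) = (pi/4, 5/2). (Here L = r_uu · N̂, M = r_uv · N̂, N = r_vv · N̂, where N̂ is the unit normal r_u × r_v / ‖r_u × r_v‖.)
L = -4;  M = 0;  N = 0

Compute the unit normal N̂(u, v) = (cos(u), sin(u), 0), and the second partials r_uu, r_uv, r_vv. Take dot products:
  L(u, v) = r_uu · N̂ = -4,
  M(u, v) = r_uv · N̂ = 0,
  N(u, v) = r_vv · N̂ = 0.
Evaluating at (u, v) = (pi/4, 5/2):
  L = -4, M = 0, N = 0.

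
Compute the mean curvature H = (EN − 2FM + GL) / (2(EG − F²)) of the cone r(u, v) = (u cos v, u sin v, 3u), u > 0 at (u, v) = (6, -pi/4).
H = sqrt(10)/40

With E = 10, F = 0, G = u^2, L = 0, M = 0, N = 3*sqrt(10)*u^2/(10*Abs(u)), assemble
  H = (EN − 2FM + GL) / (2(EG − F²)) = 3*sqrt(10)/(20*Abs(u)).
At (u, v) = (6, -pi/4): H = sqrt(10)/40.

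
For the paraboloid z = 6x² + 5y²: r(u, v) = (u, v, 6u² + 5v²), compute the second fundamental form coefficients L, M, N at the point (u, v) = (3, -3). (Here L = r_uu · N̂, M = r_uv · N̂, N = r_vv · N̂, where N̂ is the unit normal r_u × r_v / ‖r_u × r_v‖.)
L = 12*sqrt(13)/169;  M = 0;  N = 10*sqrt(13)/169

Compute the unit normal N̂(u, v) = (-12*u/sqrt(144*u^2 + 100*v^2 + 1), -10*v/sqrt(144*u^2 + 100*v^2 + 1), 1/sqrt(144*u^2 + 100*v^2 + 1)), and the second partials r_uu, r_uv, r_vv. Take dot products:
  L(u, v) = r_uu · N̂ = 12/sqrt(144*u^2 + 100*v^2 + 1),
  M(u, v) = r_uv · N̂ = 0,
  N(u, v) = r_vv · N̂ = 10/sqrt(144*u^2 + 100*v^2 + 1).
Evaluating at (u, v) = (3, -3):
  L = 12*sqrt(13)/169, M = 0, N = 10*sqrt(13)/169.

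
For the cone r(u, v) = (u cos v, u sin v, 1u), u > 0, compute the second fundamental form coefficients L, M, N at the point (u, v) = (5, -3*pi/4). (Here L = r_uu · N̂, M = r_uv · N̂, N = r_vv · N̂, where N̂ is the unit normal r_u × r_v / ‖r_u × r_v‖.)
L = 0;  M = 0;  N = 5*sqrt(2)/2

Compute the unit normal N̂(u, v) = (-sqrt(2)*u*cos(v)/(2*Abs(u)), -sqrt(2)*u*sin(v)/(2*Abs(u)), sqrt(2)*u/(2*Abs(u))), and the second partials r_uu, r_uv, r_vv. Take dot products:
  L(u, v) = r_uu · N̂ = 0,
  M(u, v) = r_uv · N̂ = 0,
  N(u, v) = r_vv · N̂ = sqrt(2)*u^2/(2*Abs(u)).
Evaluating at (u, v) = (5, -3*pi/4):
  L = 0, M = 0, N = 5*sqrt(2)/2.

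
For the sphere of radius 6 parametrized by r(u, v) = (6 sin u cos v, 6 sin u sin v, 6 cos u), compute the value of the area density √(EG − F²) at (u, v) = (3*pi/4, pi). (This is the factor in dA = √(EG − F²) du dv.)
√(EG − F²)|_{(3*pi/4, pi)} = 18*sqrt(2)

E = 36, F = 0, G = 36*sin(u)^2, so EG − F² = 1296*sin(u)^2. Taking the positive square root: √(EG − F²) = 36*Abs(sin(u)). At (u, v) = (3*pi/4, pi): 18*sqrt(2).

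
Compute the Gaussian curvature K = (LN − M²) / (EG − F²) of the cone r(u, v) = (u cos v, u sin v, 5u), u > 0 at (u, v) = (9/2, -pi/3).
K = 0

Coefficients of the first fundamental form: E = 26, F = 0, G = u^2.
Coefficients of the second fundamental form: L = 0, M = 0, N = 5*sqrt(26)*u^2/(26*Abs(u)).
Assemble K = (LN − M²)/(EG − F²) = 0. At (u, v) = (9/2, -pi/3): K = 0.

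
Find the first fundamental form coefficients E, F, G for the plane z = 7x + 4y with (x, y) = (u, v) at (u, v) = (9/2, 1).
E = 50;  F = 28;  G = 17

Partials: r_u = (1, 0, 7), r_v = (0, 1, 4). As functions of (u, v):
  E = r_u · r_u = 50,
  F = r_u · r_v = 28,
  G = r_v · r_v = 17.
Evaluating at (u, v) = (9/2, 1): E = 50, F = 28, G = 17.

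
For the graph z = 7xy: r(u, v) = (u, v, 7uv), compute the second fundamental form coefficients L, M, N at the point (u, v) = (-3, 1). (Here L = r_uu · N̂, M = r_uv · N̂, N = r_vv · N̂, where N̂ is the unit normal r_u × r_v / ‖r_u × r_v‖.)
L = 0;  M = 7*sqrt(491)/491;  N = 0

Compute the unit normal N̂(u, v) = (-7*v/sqrt(49*u^2 + 49*v^2 + 1), -7*u/sqrt(49*u^2 + 49*v^2 + 1), 1/sqrt(49*u^2 + 49*v^2 + 1)), and the second partials r_uu, r_uv, r_vv. Take dot products:
  L(u, v) = r_uu · N̂ = 0,
  M(u, v) = r_uv · N̂ = 7/sqrt(49*u^2 + 49*v^2 + 1),
  N(u, v) = r_vv · N̂ = 0.
Evaluating at (u, v) = (-3, 1):
  L = 0, M = 7*sqrt(491)/491, N = 0.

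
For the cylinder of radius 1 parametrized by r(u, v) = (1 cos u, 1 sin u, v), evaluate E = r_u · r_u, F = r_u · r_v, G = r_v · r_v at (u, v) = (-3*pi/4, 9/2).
E = 1;  F = 0;  G = 1

Partials: r_u = (-sin(u), cos(u), 0), r_v = (0, 0, 1). As functions of (u, v):
  E = r_u · r_u = 1,
  F = r_u · r_v = 0,
  G = r_v · r_v = 1.
Evaluating at (u, v) = (-3*pi/4, 9/2): E = 1, F = 0, G = 1.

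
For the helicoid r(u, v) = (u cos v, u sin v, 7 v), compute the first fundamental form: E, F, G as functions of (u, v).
E = 1;  F = 0;  G = u^2 + 49

Compute partials: r_u = (cos(v), sin(v), 0), r_v = (-u*sin(v), u*cos(v), 7). Then
  E = r_u · r_u = 1,
  F = r_u · r_v = 0,
  G = r_v · r_v = u^2 + 49.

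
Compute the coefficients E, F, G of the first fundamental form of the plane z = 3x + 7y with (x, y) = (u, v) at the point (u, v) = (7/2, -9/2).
E = 10;  F = 21;  G = 50

Partials: r_u = (1, 0, 3), r_v = (0, 1, 7). As functions of (u, v):
  E = r_u · r_u = 10,
  F = r_u · r_v = 21,
  G = r_v · r_v = 50.
Evaluating at (u, v) = (7/2, -9/2): E = 10, F = 21, G = 50.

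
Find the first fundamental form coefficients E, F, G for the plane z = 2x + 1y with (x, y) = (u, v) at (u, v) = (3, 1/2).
E = 5;  F = 2;  G = 2

Partials: r_u = (1, 0, 2), r_v = (0, 1, 1). As functions of (u, v):
  E = r_u · r_u = 5,
  F = r_u · r_v = 2,
  G = r_v · r_v = 2.
Evaluating at (u, v) = (3, 1/2): E = 5, F = 2, G = 2.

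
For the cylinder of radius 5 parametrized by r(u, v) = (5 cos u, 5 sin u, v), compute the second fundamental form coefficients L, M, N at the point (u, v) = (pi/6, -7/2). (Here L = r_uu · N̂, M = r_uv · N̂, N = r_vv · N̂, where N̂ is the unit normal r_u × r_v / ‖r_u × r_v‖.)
L = -5;  M = 0;  N = 0

Compute the unit normal N̂(u, v) = (cos(u), sin(u), 0), and the second partials r_uu, r_uv, r_vv. Take dot products:
  L(u, v) = r_uu · N̂ = -5,
  M(u, v) = r_uv · N̂ = 0,
  N(u, v) = r_vv · N̂ = 0.
Evaluating at (u, v) = (pi/6, -7/2):
  L = -5, M = 0, N = 0.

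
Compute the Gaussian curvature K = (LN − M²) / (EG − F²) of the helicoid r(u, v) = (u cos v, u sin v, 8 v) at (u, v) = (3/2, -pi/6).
K = -1024/70225

Coefficients of the first fundamental form: E = 1, F = 0, G = u^2 + 64.
Coefficients of the second fundamental form: L = 0, M = -8/sqrt(u^2 + 64), N = 0.
Assemble K = (LN − M²)/(EG − F²) = -64/(u^2 + 64)^2. At (u, v) = (3/2, -pi/6): K = -1024/70225.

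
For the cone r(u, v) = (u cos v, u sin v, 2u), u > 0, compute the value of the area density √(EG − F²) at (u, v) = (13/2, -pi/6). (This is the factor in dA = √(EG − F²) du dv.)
√(EG − F²)|_{(13/2, -pi/6)} = 13*sqrt(5)/2

E = 5, F = 0, G = u^2, so EG − F² = 5*u^2. Taking the positive square root: √(EG − F²) = sqrt(5)*Abs(u). At (u, v) = (13/2, -pi/6): 13*sqrt(5)/2.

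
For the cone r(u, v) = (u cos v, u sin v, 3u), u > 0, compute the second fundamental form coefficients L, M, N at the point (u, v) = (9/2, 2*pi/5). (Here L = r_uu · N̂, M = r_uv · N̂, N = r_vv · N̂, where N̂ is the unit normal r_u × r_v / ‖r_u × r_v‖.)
L = 0;  M = 0;  N = 27*sqrt(10)/20

Compute the unit normal N̂(u, v) = (-3*sqrt(10)*u*cos(v)/(10*Abs(u)), -3*sqrt(10)*u*sin(v)/(10*Abs(u)), sqrt(10)*u/(10*Abs(u))), and the second partials r_uu, r_uv, r_vv. Take dot products:
  L(u, v) = r_uu · N̂ = 0,
  M(u, v) = r_uv · N̂ = 0,
  N(u, v) = r_vv · N̂ = 3*sqrt(10)*u^2/(10*Abs(u)).
Evaluating at (u, v) = (9/2, 2*pi/5):
  L = 0, M = 0, N = 27*sqrt(10)/20.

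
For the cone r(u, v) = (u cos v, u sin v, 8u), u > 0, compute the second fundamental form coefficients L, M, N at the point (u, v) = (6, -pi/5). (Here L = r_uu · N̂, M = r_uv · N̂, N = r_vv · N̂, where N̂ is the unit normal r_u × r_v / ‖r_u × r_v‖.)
L = 0;  M = 0;  N = 48*sqrt(65)/65

Compute the unit normal N̂(u, v) = (-8*sqrt(65)*u*cos(v)/(65*Abs(u)), -8*sqrt(65)*u*sin(v)/(65*Abs(u)), sqrt(65)*u/(65*Abs(u))), and the second partials r_uu, r_uv, r_vv. Take dot products:
  L(u, v) = r_uu · N̂ = 0,
  M(u, v) = r_uv · N̂ = 0,
  N(u, v) = r_vv · N̂ = 8*sqrt(65)*u^2/(65*Abs(u)).
Evaluating at (u, v) = (6, -pi/5):
  L = 0, M = 0, N = 48*sqrt(65)/65.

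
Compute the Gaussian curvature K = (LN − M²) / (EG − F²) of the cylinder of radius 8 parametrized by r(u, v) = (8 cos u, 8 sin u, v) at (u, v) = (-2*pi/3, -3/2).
K = 0

Coefficients of the first fundamental form: E = 64, F = 0, G = 1.
Coefficients of the second fundamental form: L = -8, M = 0, N = 0.
Assemble K = (LN − M²)/(EG − F²) = 0. At (u, v) = (-2*pi/3, -3/2): K = 0.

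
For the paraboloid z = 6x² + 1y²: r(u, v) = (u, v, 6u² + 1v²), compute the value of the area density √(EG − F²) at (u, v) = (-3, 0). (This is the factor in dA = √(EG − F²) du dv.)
√(EG − F²)|_{(-3, 0)} = sqrt(1297)

E = 144*u^2 + 1, F = 24*u*v, G = 4*v^2 + 1, so EG − F² = 144*u^2 + 4*v^2 + 1. Taking the positive square root: √(EG − F²) = sqrt(144*u^2 + 4*v^2 + 1). At (u, v) = (-3, 0): sqrt(1297).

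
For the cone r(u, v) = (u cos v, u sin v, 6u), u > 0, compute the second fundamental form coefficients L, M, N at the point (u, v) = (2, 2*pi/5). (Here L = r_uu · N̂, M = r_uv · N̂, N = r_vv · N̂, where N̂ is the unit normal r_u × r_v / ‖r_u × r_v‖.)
L = 0;  M = 0;  N = 12*sqrt(37)/37

Compute the unit normal N̂(u, v) = (-6*sqrt(37)*u*cos(v)/(37*Abs(u)), -6*sqrt(37)*u*sin(v)/(37*Abs(u)), sqrt(37)*u/(37*Abs(u))), and the second partials r_uu, r_uv, r_vv. Take dot products:
  L(u, v) = r_uu · N̂ = 0,
  M(u, v) = r_uv · N̂ = 0,
  N(u, v) = r_vv · N̂ = 6*sqrt(37)*u^2/(37*Abs(u)).
Evaluating at (u, v) = (2, 2*pi/5):
  L = 0, M = 0, N = 12*sqrt(37)/37.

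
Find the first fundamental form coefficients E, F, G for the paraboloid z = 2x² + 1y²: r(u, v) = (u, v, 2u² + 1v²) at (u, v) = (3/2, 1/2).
E = 37;  F = 6;  G = 2

Partials: r_u = (1, 0, 4*u), r_v = (0, 1, 2*v). As functions of (u, v):
  E = r_u · r_u = 16*u^2 + 1,
  F = r_u · r_v = 8*u*v,
  G = r_v · r_v = 4*v^2 + 1.
Evaluating at (u, v) = (3/2, 1/2): E = 37, F = 6, G = 2.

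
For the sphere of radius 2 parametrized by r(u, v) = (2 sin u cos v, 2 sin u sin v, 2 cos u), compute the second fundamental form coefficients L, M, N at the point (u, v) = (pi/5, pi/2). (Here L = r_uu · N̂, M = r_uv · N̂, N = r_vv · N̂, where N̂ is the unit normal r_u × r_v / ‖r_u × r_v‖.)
L = -2;  M = 0;  N = -5/4 + sqrt(5)/4

Compute the unit normal N̂(u, v) = (sin(u)^2*cos(v)/Abs(sin(u)), sin(u)^2*sin(v)/Abs(sin(u)), sin(2*u)/(2*Abs(sin(u)))), and the second partials r_uu, r_uv, r_vv. Take dot products:
  L(u, v) = r_uu · N̂ = -2*sin(u)/Abs(sin(u)),
  M(u, v) = r_uv · N̂ = 0,
  N(u, v) = r_vv · N̂ = -2*sin(u)^3/Abs(sin(u)).
Evaluating at (u, v) = (pi/5, pi/2):
  L = -2, M = 0, N = -5/4 + sqrt(5)/4.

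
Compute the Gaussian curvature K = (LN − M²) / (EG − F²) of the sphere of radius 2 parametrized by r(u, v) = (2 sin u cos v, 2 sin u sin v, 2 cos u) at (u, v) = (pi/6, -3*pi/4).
K = 1/4

Coefficients of the first fundamental form: E = 4, F = 0, G = 4*sin(u)^2.
Coefficients of the second fundamental form: L = -2*sin(u)/Abs(sin(u)), M = 0, N = -2*sin(u)^3/Abs(sin(u)).
Assemble K = (LN − M²)/(EG − F²) = 1/4. At (u, v) = (pi/6, -3*pi/4): K = 1/4.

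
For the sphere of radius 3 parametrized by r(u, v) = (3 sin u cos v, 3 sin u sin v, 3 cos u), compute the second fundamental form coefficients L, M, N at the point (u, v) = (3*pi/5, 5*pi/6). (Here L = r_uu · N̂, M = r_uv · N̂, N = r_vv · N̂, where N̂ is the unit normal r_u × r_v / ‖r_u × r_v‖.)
L = -3;  M = 0;  N = -15/8 - 3*sqrt(5)/8

Compute the unit normal N̂(u, v) = (sin(u)^2*cos(v)/Abs(sin(u)), sin(u)^2*sin(v)/Abs(sin(u)), sin(2*u)/(2*Abs(sin(u)))), and the second partials r_uu, r_uv, r_vv. Take dot products:
  L(u, v) = r_uu · N̂ = -3*sin(u)/Abs(sin(u)),
  M(u, v) = r_uv · N̂ = 0,
  N(u, v) = r_vv · N̂ = -3*sin(u)^3/Abs(sin(u)).
Evaluating at (u, v) = (3*pi/5, 5*pi/6):
  L = -3, M = 0, N = -15/8 - 3*sqrt(5)/8.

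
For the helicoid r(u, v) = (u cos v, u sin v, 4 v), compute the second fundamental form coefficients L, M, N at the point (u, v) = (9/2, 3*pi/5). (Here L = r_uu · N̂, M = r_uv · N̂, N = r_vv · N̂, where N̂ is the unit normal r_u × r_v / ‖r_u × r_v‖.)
L = 0;  M = -8*sqrt(145)/145;  N = 0

Compute the unit normal N̂(u, v) = (4*sin(v)/sqrt(u^2 + 16), -4*cos(v)/sqrt(u^2 + 16), u/sqrt(u^2 + 16)), and the second partials r_uu, r_uv, r_vv. Take dot products:
  L(u, v) = r_uu · N̂ = 0,
  M(u, v) = r_uv · N̂ = -4/sqrt(u^2 + 16),
  N(u, v) = r_vv · N̂ = 0.
Evaluating at (u, v) = (9/2, 3*pi/5):
  L = 0, M = -8*sqrt(145)/145, N = 0.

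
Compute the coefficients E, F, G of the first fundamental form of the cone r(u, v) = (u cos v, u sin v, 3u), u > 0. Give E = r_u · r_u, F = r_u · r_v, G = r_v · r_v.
E = 10;  F = 0;  G = u^2

Compute partials: r_u = (cos(v), sin(v), 3), r_v = (-u*sin(v), u*cos(v), 0). Then
  E = r_u · r_u = 10,
  F = r_u · r_v = 0,
  G = r_v · r_v = u^2.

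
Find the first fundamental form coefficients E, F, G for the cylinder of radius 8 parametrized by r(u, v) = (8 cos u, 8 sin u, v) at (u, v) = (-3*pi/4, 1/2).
E = 64;  F = 0;  G = 1

Partials: r_u = (-8*sin(u), 8*cos(u), 0), r_v = (0, 0, 1). As functions of (u, v):
  E = r_u · r_u = 64,
  F = r_u · r_v = 0,
  G = r_v · r_v = 1.
Evaluating at (u, v) = (-3*pi/4, 1/2): E = 64, F = 0, G = 1.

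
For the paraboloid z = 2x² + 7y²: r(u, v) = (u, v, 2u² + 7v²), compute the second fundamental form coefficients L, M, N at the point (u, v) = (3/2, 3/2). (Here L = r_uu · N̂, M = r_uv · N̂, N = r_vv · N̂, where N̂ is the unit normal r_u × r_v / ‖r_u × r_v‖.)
L = 2*sqrt(478)/239;  M = 0;  N = 7*sqrt(478)/239

Compute the unit normal N̂(u, v) = (-4*u/sqrt(16*u^2 + 196*v^2 + 1), -14*v/sqrt(16*u^2 + 196*v^2 + 1), 1/sqrt(16*u^2 + 196*v^2 + 1)), and the second partials r_uu, r_uv, r_vv. Take dot products:
  L(u, v) = r_uu · N̂ = 4/sqrt(16*u^2 + 196*v^2 + 1),
  M(u, v) = r_uv · N̂ = 0,
  N(u, v) = r_vv · N̂ = 14/sqrt(16*u^2 + 196*v^2 + 1).
Evaluating at (u, v) = (3/2, 3/2):
  L = 2*sqrt(478)/239, M = 0, N = 7*sqrt(478)/239.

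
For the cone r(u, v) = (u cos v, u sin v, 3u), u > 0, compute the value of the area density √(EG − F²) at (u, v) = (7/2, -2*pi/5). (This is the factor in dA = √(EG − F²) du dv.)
√(EG − F²)|_{(7/2, -2*pi/5)} = 7*sqrt(10)/2

E = 10, F = 0, G = u^2, so EG − F² = 10*u^2. Taking the positive square root: √(EG − F²) = sqrt(10)*Abs(u). At (u, v) = (7/2, -2*pi/5): 7*sqrt(10)/2.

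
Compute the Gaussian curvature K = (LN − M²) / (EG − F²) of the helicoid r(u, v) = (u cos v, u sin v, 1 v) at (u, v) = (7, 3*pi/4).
K = -1/2500

Coefficients of the first fundamental form: E = 1, F = 0, G = u^2 + 1.
Coefficients of the second fundamental form: L = 0, M = -1/sqrt(u^2 + 1), N = 0.
Assemble K = (LN − M²)/(EG − F²) = -1/(u^2 + 1)^2. At (u, v) = (7, 3*pi/4): K = -1/2500.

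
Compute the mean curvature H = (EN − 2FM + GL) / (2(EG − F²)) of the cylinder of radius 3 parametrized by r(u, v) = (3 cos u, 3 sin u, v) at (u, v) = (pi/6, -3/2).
H = -1/6

With E = 9, F = 0, G = 1, L = -3, M = 0, N = 0, assemble
  H = (EN − 2FM + GL) / (2(EG − F²)) = -1/6.
At (u, v) = (pi/6, -3/2): H = -1/6.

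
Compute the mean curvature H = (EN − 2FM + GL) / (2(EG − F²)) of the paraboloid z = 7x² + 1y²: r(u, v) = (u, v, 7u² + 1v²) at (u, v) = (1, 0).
H = 204*sqrt(197)/38809

With E = 196*u^2 + 1, F = 28*u*v, G = 4*v^2 + 1, L = 14/sqrt(196*u^2 + 4*v^2 + 1), M = 0, N = 2/sqrt(196*u^2 + 4*v^2 + 1), assemble
  H = (EN − 2FM + GL) / (2(EG − F²)) = 4*(49*u^2 + 7*v^2 + 2)/(196*u^2 + 4*v^2 + 1)^(3/2).
At (u, v) = (1, 0): H = 204*sqrt(197)/38809.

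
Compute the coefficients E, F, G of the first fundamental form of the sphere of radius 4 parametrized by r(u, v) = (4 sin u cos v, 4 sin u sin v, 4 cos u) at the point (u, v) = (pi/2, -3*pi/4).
E = 16;  F = 0;  G = 16

Partials: r_u = (4*cos(u)*cos(v), 4*sin(v)*cos(u), -4*sin(u)), r_v = (-4*sin(u)*sin(v), 4*sin(u)*cos(v), 0). As functions of (u, v):
  E = r_u · r_u = 16,
  F = r_u · r_v = 0,
  G = r_v · r_v = 16*sin(u)^2.
Evaluating at (u, v) = (pi/2, -3*pi/4): E = 16, F = 0, G = 16.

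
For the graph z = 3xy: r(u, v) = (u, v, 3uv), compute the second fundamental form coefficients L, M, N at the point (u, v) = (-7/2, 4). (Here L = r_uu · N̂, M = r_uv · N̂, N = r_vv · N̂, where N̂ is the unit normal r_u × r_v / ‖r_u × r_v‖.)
L = 0;  M = 6*sqrt(1021)/1021;  N = 0

Compute the unit normal N̂(u, v) = (-3*v/sqrt(9*u^2 + 9*v^2 + 1), -3*u/sqrt(9*u^2 + 9*v^2 + 1), 1/sqrt(9*u^2 + 9*v^2 + 1)), and the second partials r_uu, r_uv, r_vv. Take dot products:
  L(u, v) = r_uu · N̂ = 0,
  M(u, v) = r_uv · N̂ = 3/sqrt(9*u^2 + 9*v^2 + 1),
  N(u, v) = r_vv · N̂ = 0.
Evaluating at (u, v) = (-7/2, 4):
  L = 0, M = 6*sqrt(1021)/1021, N = 0.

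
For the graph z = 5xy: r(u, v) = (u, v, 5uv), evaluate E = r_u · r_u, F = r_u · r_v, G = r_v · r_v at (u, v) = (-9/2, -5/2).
E = 629/4;  F = 1125/4;  G = 2029/4

Partials: r_u = (1, 0, 5*v), r_v = (0, 1, 5*u). As functions of (u, v):
  E = r_u · r_u = 25*v^2 + 1,
  F = r_u · r_v = 25*u*v,
  G = r_v · r_v = 25*u^2 + 1.
Evaluating at (u, v) = (-9/2, -5/2): E = 629/4, F = 1125/4, G = 2029/4.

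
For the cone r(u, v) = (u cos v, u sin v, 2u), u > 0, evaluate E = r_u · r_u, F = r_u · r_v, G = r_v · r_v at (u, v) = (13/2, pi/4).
E = 5;  F = 0;  G = 169/4

Partials: r_u = (cos(v), sin(v), 2), r_v = (-u*sin(v), u*cos(v), 0). As functions of (u, v):
  E = r_u · r_u = 5,
  F = r_u · r_v = 0,
  G = r_v · r_v = u^2.
Evaluating at (u, v) = (13/2, pi/4): E = 5, F = 0, G = 169/4.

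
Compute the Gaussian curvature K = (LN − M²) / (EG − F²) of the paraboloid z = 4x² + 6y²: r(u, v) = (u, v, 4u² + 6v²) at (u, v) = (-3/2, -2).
K = 96/519841

Coefficients of the first fundamental form: E = 64*u^2 + 1, F = 96*u*v, G = 144*v^2 + 1.
Coefficients of the second fundamental form: L = 8/sqrt(64*u^2 + 144*v^2 + 1), M = 0, N = 12/sqrt(64*u^2 + 144*v^2 + 1).
Assemble K = (LN − M²)/(EG − F²) = 96/(4096*u^4 + 18432*u^2*v^2 + 128*u^2 + 20736*v^4 + 288*v^2 + 1). At (u, v) = (-3/2, -2): K = 96/519841.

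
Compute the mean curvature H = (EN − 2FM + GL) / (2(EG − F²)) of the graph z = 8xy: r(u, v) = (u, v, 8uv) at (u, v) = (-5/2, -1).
H = -256*sqrt(465)/43245

With E = 64*v^2 + 1, F = 64*u*v, G = 64*u^2 + 1, L = 0, M = 8/sqrt(64*u^2 + 64*v^2 + 1), N = 0, assemble
  H = (EN − 2FM + GL) / (2(EG − F²)) = -512*u*v/(64*u^2 + 64*v^2 + 1)^(3/2).
At (u, v) = (-5/2, -1): H = -256*sqrt(465)/43245.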